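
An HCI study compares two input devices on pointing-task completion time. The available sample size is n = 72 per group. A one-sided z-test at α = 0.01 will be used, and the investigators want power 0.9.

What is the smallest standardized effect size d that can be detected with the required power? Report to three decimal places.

Required noncentrality: δ = z_{0.01} + z_{0.10} = 2.326 + 1.282 = 3.608.
δ = d·√(n/2) ⇒ d = δ/√(n/2) = 3.608/√(72/2) = 0.6013.

d ≈ 0.601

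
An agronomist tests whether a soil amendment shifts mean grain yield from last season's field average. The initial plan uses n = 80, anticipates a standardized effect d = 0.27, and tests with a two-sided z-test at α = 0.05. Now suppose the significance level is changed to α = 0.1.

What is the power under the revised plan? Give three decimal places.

Power ≈ 0.779

δ = d·√n = 0.27 × √80 = 2.4150 (unchanged). New critical value: z_{0.05} = 1.645.
Revised power = Φ(δ − 1.645) + Φ(−δ − 1.645) = Φ(0.770) + Φ(-4.060) = 0.7794 + 0.0000 = 0.7794.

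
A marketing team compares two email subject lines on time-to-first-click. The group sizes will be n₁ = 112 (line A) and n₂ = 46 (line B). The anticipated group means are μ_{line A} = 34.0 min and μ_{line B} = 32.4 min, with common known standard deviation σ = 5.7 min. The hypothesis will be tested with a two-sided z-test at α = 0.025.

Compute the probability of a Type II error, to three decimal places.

Standardized effect: d = |μ_{line A} − μ_{line B}| / σ = |34.0 − 32.4| / 5.7 = 0.2807
Noncentrality parameter: δ = d / √(1/n₁ + 1/n₂) = 0.2807 / √(1/112 + 1/46) = 1.6029
Two-sided α = 0.025 → critical value z_{0.0125} = 2.241.
Power = Φ(δ − 2.241) + Φ(−δ − 2.241) = Φ(-0.639) + Φ(-3.844) = 0.2616 + 0.0001 = 0.2616.
Type II error: β = 1 − power = 1 − 0.2616 = 0.7384.

β ≈ 0.738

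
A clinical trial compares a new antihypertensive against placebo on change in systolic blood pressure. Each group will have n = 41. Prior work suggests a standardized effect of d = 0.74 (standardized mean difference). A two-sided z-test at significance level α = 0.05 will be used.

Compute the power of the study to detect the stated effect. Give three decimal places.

Noncentrality parameter: λ = d·√(n/2) = 0.74 × √(41/2) = 3.3505
Critical value for a two-sided test at α = 0.05: z_{α/2} = 1.960.
Power = Φ(λ − 1.960) + Φ(−λ − 1.960) = Φ(1.391) + Φ(-5.310) = 0.9178 + 0.0000 = 0.9178.

Power ≈ 0.918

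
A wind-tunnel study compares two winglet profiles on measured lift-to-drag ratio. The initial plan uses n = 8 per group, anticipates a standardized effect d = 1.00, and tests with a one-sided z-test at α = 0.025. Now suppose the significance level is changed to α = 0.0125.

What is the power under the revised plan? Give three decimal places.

Power ≈ 0.405

δ = d·√(n/2) = 1.00 × √(8/2) = 2.0000 (unchanged). New critical value: z_{0.0125} = 2.241.
Revised power = Φ(δ − 2.241) = Φ(-0.241) = 0.4046.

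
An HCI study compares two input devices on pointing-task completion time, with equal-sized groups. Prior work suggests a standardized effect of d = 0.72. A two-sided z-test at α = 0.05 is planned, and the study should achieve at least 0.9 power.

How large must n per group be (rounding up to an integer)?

For power 0.9 need Φ(δ − z_{0.025}) = 0.9, so δ = z_{0.025} + z_{0.10} = 1.960 + 1.282 = 3.242.
(For δ > 0 the lower-tail rejection region contributes negligibly to power, so the one-term inversion is standard.)
δ = d·√(n/2) ⇒ n = 2(δ/d)² = 2 × (3.242 / 0.72)² = 40.54.
Rounding up, n = 41 per group.

n = 41 per group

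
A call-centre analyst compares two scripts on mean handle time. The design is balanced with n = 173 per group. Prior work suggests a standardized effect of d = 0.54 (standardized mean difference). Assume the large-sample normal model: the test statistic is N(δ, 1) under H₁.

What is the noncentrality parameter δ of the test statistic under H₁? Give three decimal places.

δ ≈ 5.022

δ = d·√(n/2) = 0.54 × √(173/2) = 5.0223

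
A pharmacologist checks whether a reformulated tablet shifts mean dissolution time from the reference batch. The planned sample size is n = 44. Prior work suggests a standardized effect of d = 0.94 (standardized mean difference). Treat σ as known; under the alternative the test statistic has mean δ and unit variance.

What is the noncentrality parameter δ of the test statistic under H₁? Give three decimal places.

δ = d·√n = 0.94 × √44 = 6.2353

δ ≈ 6.235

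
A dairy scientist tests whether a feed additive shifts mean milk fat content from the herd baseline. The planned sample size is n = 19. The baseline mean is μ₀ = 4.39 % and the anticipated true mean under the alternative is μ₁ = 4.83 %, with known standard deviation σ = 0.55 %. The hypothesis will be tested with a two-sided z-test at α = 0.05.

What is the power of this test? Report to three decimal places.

Standardized effect: d = |μ₁ − μ₀| / σ = |4.83 − 4.39| / 0.55 = 0.8000
Noncentrality parameter: δ = d·√n = 0.8000 × √19 = 3.4871
Critical value for a two-sided test at α = 0.05: z_{α/2} = 1.960.
Power = Φ(δ − 1.960) + Φ(−δ − 1.960) = Φ(1.527) + Φ(-5.447) = 0.9366 + 0.0000 = 0.9366.

Power ≈ 0.937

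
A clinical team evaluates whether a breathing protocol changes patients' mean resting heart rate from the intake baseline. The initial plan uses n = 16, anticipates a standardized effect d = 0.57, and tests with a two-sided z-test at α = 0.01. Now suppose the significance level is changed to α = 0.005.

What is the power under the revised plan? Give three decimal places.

δ = d·√n = 0.57 × √16 = 2.2800 (unchanged). New critical value: z_{0.0025} = 2.807.
Revised power = Φ(δ − 2.807) + Φ(−δ − 2.807) = Φ(-0.527) + Φ(-5.087) = 0.2991 + 0.0000 = 0.2991.

Power ≈ 0.299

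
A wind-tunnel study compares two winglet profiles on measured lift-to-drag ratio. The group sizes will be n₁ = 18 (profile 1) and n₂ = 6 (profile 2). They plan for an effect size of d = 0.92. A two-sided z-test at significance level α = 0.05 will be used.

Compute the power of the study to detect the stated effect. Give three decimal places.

Power ≈ 0.497

Noncentrality parameter: λ = d / √(1/n₁ + 1/n₂) = 0.92 / √(1/18 + 1/6) = 1.9516
Two-sided α = 0.05 → critical value z_{0.025} = 1.960.
Power = Φ(λ − 1.960) + Φ(−λ − 1.960) = Φ(-0.008) + Φ(-3.912) = 0.4967 + 0.0000 = 0.4967.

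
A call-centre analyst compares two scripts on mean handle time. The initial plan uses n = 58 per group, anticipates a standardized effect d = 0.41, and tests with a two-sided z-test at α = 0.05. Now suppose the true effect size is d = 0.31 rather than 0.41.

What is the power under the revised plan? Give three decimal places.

With d = 0.31: δ = d·√(n/2) = 0.31 × √(58/2) = 1.6694. Critical value z_{0.025} = 1.960.
Revised power = Φ(δ − 1.960) + Φ(−δ − 1.960) = Φ(-0.291) + Φ(-3.629) = 0.3857 + 0.0001 = 0.3858.

Power ≈ 0.386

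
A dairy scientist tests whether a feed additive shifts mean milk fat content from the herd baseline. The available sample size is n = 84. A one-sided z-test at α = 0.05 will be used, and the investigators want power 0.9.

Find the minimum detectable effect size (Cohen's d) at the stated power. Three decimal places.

Need Φ(δ − 1.645) = 0.9, so δ = 1.645 + 1.282 = 2.926.
δ = d·√n ⇒ d = δ/√n = 2.926/√84 = 0.3193.

d ≈ 0.319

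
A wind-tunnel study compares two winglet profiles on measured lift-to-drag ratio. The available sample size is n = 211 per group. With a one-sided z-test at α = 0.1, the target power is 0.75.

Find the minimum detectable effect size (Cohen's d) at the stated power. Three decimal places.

d ≈ 0.190

Need Φ(δ − 1.282) = 0.75, so δ = 1.282 + 0.674 = 1.956.
δ = d·√(n/2) ⇒ d = δ/√(n/2) = 1.956/√(211/2) = 0.1904.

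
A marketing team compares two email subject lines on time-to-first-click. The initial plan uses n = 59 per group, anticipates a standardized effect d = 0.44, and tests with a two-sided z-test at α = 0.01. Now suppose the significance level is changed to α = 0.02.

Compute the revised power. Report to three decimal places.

Power ≈ 0.525

δ = d·√(n/2) = 0.44 × √(59/2) = 2.3898 (unchanged). New critical value: z_{0.01} = 2.326.
Revised power = Φ(δ − 2.326) + Φ(−δ − 2.326) = Φ(0.063) + Φ(-4.716) = 0.5253 + 0.0000 = 0.5253.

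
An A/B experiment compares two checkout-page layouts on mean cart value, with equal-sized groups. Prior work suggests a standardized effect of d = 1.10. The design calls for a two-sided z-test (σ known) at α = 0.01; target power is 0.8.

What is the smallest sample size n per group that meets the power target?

n = 20 per group

For power 0.8 need Φ(δ − z_{0.005}) = 0.8, so δ = z_{0.005} + z_{0.20} = 2.576 + 0.842 = 3.417.
(Ignoring the negligible lower-tail rejection probability gives the usual closed-form inversion.)
δ = d·√(n/2) ⇒ n = 2(δ/d)² = 2 × (3.417 / 1.10)² = 19.30.
Rounding up, n = 20 per group.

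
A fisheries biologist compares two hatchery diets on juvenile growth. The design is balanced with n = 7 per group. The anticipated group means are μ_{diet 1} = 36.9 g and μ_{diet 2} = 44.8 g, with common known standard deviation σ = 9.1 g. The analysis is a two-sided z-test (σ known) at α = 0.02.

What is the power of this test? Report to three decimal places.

Power ≈ 0.241

Standardized effect: d = |μ_{diet 1} − μ_{diet 2}| / σ = |36.9 − 44.8| / 9.1 = 0.8681
Noncentrality parameter: δ = d·√(n/2) = 0.8681 × √(7/2) = 1.6241
Critical value for a two-sided test at α = 0.02: z_{α/2} = 2.326.
Power = Φ(δ − 2.326) + Φ(−δ − 2.326) = Φ(-0.702) + Φ(-3.950) = 0.2413 + 0.0000 = 0.2413.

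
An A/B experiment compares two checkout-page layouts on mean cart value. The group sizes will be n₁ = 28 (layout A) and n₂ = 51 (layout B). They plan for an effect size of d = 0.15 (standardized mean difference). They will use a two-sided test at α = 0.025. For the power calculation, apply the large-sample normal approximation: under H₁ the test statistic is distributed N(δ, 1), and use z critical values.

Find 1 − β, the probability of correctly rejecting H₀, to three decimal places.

Noncentrality parameter: δ = d / √(1/n₁ + 1/n₂) = 0.15 / √(1/28 + 1/51) = 0.6377
Critical value for a two-sided test at α = 0.025: z_{α/2} = 2.241.
Power = Φ(δ − 2.241) + Φ(−δ − 2.241) = Φ(-1.604) + Φ(-2.879) = 0.0544 + 0.0020 = 0.0564.

Power ≈ 0.056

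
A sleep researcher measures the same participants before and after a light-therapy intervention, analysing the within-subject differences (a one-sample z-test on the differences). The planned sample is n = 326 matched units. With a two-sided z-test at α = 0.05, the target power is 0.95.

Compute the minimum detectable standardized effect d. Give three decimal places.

Required noncentrality: δ = z_{0.025} + z_{0.05} = 1.960 + 1.645 = 3.605.
(Lower-tail contribution to power is negligible for δ > 0.)
δ = d·√n ⇒ d = δ/√n = 3.605/√326 = 0.1997.

d ≈ 0.200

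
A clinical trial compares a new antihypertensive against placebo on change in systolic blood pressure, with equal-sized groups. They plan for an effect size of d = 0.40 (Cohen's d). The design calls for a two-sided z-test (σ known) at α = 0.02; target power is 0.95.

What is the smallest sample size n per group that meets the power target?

Set Φ(δ − 2.326) = 0.95; then δ − 2.326 = Φ⁻¹(0.95) = 1.645, giving δ = 3.971.
(Ignoring the negligible lower-tail rejection probability gives the usual closed-form inversion.)
δ = d·√(n/2) ⇒ n = 2(δ/d)² = 2 × (3.971 / 0.40)² = 197.13.
Round up to the next whole unit.

n = 198 per group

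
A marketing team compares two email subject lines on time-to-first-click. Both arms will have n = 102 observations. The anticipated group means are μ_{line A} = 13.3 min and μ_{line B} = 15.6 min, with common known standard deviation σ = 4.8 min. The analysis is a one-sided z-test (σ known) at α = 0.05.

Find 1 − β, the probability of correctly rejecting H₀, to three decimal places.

Standardized effect: d = |μ_{line A} − μ_{line B}| / σ = |13.3 − 15.6| / 4.8 = 0.4792
Noncentrality parameter: δ = d·√(n/2) = 0.4792 × √(102/2) = 3.4219
Critical value for a one-sided test at α = 0.05: z_α = 1.645.
Power = Φ(δ − 1.645) = Φ(1.777) = 0.9622.

Power ≈ 0.962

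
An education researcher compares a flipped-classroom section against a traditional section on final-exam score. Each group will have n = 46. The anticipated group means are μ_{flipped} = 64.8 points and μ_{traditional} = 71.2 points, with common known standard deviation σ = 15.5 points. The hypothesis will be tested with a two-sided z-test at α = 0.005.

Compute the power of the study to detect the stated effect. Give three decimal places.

Standardized effect: d = |μ_{flipped} − μ_{traditional}| / σ = |64.8 − 71.2| / 15.5 = 0.4129
Noncentrality parameter: δ = d·√(n/2) = 0.4129 × √(46/2) = 1.9802
Two-sided α = 0.005 → critical value z_{0.0025} = 2.807.
Power = Φ(δ − 2.807) + Φ(−δ − 2.807) = Φ(-0.827) + Φ(-4.787) = 0.2042 + 0.0000 = 0.2042.

Power ≈ 0.204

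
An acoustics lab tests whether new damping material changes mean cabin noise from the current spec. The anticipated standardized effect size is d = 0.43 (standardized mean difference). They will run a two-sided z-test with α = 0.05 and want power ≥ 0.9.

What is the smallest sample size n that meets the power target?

Set Φ(δ − 1.960) = 0.9; then δ − 1.960 = Φ⁻¹(0.9) = 1.282, giving δ = 3.242.
(The Φ(−δ − z_{α/2}) term is vanishingly small for δ > 0 and is dropped in the standard sample-size formula.)
δ = d·√n ⇒ n = (δ/d)² = (3.242 / 0.43)² = 56.83.
Rounding up, n = 57.

n = 57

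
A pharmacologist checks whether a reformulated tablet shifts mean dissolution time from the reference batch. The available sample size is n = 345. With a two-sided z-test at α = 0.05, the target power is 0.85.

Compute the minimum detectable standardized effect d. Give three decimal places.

Need Φ(δ − 1.960) = 0.85, so δ = 1.960 + 1.036 = 2.996.
(Lower-tail contribution to power is negligible for δ > 0.)
δ = d·√n ⇒ d = δ/√n = 2.996/√345 = 0.1613.

d ≈ 0.161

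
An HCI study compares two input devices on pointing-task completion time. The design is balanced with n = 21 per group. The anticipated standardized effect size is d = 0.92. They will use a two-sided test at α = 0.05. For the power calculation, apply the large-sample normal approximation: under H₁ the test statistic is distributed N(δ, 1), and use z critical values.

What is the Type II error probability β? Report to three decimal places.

Noncentrality parameter: δ = d·√(n/2) = 0.92 × √(21/2) = 2.9811
Critical value for a two-sided test at α = 0.05: z_{α/2} = 1.960.
Power = Φ(δ − 1.960) + Φ(−δ − 1.960) = Φ(1.021) + Φ(-4.941) = 0.8464 + 0.0000 = 0.8464.
Type II error: β = 1 − power = 1 − 0.8464 = 0.1536.

β ≈ 0.154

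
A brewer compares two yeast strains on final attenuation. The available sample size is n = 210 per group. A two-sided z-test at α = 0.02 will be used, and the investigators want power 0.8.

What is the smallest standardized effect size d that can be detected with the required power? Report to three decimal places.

d ≈ 0.309

Required noncentrality: δ = z_{0.01} + z_{0.20} = 2.326 + 0.842 = 3.168.
(The second rejection-region term Φ(−δ − z_{α/2}) is negligible and dropped.)
δ = d·√(n/2) ⇒ d = δ/√(n/2) = 3.168/√(210/2) = 0.3092.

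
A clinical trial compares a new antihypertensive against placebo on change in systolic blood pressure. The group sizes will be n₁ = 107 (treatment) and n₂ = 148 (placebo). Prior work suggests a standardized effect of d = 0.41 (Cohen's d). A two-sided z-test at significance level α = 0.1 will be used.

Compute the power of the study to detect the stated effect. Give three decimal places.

Noncentrality parameter: λ = d / √(1/n₁ + 1/n₂) = 0.41 / √(1/107 + 1/148) = 3.2310
Critical value for a two-sided test at α = 0.1: z_{α/2} = 1.645.
Power = Φ(λ − 1.645) + Φ(−λ − 1.645) = Φ(1.586) + Φ(-4.876) = 0.9436 + 0.0000 = 0.9436.

Power ≈ 0.944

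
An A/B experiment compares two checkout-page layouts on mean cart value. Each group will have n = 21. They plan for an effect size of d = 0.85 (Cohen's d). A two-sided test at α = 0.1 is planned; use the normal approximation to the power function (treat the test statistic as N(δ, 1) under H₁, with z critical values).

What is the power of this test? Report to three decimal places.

Noncentrality parameter: δ = d·√(n/2) = 0.85 × √(21/2) = 2.7543
Critical value for a two-sided test at α = 0.1: z_{α/2} = 1.645.
Power = Φ(δ − 1.645) + Φ(−δ − 1.645) = Φ(1.109) + Φ(-4.399) = 0.8664 + 0.0000 = 0.8664.

Power ≈ 0.866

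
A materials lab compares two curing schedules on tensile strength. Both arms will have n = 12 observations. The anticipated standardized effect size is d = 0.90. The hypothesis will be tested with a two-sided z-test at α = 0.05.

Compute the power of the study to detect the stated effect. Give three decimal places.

Power ≈ 0.597

Noncentrality parameter: δ = d·√(n/2) = 0.90 × √(12/2) = 2.2045
Critical value for a two-sided test at α = 0.05: z_{α/2} = 1.960.
Power = Φ(δ − 1.960) + Φ(−δ − 1.960) = Φ(0.245) + Φ(-4.165) = 0.5966 + 0.0000 = 0.5966.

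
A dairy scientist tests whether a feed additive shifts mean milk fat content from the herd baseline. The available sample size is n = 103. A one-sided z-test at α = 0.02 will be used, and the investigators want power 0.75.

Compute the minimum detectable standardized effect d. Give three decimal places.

Required noncentrality: δ = z_{0.02} + z_{0.25} = 2.054 + 0.674 = 2.728.
δ = d·√n ⇒ d = δ/√n = 2.728/√103 = 0.2688.

d ≈ 0.269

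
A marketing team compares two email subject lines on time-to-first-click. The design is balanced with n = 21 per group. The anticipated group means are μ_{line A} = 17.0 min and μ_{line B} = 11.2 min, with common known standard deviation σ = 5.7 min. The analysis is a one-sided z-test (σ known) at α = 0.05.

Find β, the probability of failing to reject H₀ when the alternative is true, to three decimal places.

β ≈ 0.049

Standardized effect: d = |μ_{line A} − μ_{line B}| / σ = |17.0 − 11.2| / 5.7 = 1.0175
Noncentrality parameter: δ = d·√(n/2) = 1.0175 × √(21/2) = 3.2972
Critical value for a one-sided test at α = 0.05: z_α = 1.645.
Power = Φ(δ − 1.645) = Φ(1.652) = 0.9508.
Type II error: β = 1 − power = 1 − 0.9508 = 0.0492.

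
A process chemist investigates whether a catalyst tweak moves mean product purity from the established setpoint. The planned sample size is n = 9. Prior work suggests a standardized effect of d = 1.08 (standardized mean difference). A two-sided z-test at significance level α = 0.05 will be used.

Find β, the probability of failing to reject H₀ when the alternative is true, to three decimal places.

Noncentrality parameter: δ = d·√n = 1.08 × √9 = 3.2400
Critical value for a two-sided test at α = 0.05: z_{α/2} = 1.960.
Power = Φ(δ − 1.960) + Φ(−δ − 1.960) = Φ(1.280) + Φ(-5.200) = 0.8997 + 0.0000 = 0.8997.
Type II error: β = 1 − power = 1 − 0.8997 = 0.1003.

β ≈ 0.100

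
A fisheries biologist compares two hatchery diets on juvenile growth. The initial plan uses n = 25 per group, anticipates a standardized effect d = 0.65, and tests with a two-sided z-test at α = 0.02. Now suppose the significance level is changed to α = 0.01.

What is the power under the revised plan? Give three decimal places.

δ = d·√(n/2) = 0.65 × √(25/2) = 2.2981 (unchanged). New critical value: z_{0.005} = 2.576.
Revised power = Φ(δ − 2.576) + Φ(−δ − 2.576) = Φ(-0.278) + Φ(-4.874) = 0.3906 + 0.0000 = 0.3906.

Power ≈ 0.391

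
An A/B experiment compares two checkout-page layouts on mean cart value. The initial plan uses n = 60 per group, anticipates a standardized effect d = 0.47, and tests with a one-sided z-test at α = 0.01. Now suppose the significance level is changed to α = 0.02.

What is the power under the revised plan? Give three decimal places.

δ = d·√(n/2) = 0.47 × √(60/2) = 2.5743 (unchanged). New critical value: z_{0.02} = 2.054.
Revised power = P(Z > 2.054 − δ) = Φ(0.521) = 0.6987.

Power ≈ 0.699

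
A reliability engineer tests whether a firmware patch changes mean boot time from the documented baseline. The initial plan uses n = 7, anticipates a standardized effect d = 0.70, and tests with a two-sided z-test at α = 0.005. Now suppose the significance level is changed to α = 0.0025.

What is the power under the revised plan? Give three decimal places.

δ = d·√n = 0.70 × √7 = 1.8520 (unchanged). New critical value: z_{0.0013} = 3.023.
Revised power = Φ(δ − 3.023) + Φ(−δ − 3.023) = Φ(-1.171) + Φ(-4.875) = 0.1207 + 0.0000 = 0.1207.

Power ≈ 0.121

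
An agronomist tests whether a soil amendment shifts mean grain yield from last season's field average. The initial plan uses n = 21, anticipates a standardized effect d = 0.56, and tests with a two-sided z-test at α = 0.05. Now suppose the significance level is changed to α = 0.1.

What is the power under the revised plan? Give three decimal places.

Power ≈ 0.822

δ = d·√n = 0.56 × √21 = 2.5662 (unchanged). New critical value: z_{0.05} = 1.645.
Revised power = Φ(δ − 1.645) + Φ(−δ − 1.645) = Φ(0.921) + Φ(-4.211) = 0.8216 + 0.0000 = 0.8216.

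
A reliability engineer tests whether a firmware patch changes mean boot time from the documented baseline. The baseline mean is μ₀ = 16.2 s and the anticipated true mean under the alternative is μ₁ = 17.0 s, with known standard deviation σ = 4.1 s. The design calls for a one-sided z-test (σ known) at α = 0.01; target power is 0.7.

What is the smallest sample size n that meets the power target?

Standardized effect: d = |μ₁ − μ₀| / σ = |17.0 − 16.2| / 4.1 = 0.1951
Set Φ(δ − 2.326) = 0.7; then δ − 2.326 = Φ⁻¹(0.7) = 0.524, giving δ = 2.851.
δ = d·√n ⇒ n = (δ/d)² = (2.851 / 0.1951)² = 213.45.
Round up to the next whole unit.

n = 214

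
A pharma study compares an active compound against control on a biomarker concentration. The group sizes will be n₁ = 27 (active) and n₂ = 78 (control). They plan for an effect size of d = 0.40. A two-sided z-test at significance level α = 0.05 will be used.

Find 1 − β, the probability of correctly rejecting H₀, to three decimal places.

Noncentrality parameter: δ = d / √(1/n₁ + 1/n₂) = 0.40 / √(1/27 + 1/78) = 1.7914
Two-sided α = 0.05 → critical value z_{0.025} = 1.960.
Power = Φ(δ − 1.960) + Φ(−δ − 1.960) = Φ(-0.169) + Φ(-3.751) = 0.4331 + 0.0001 = 0.4332.

Power ≈ 0.433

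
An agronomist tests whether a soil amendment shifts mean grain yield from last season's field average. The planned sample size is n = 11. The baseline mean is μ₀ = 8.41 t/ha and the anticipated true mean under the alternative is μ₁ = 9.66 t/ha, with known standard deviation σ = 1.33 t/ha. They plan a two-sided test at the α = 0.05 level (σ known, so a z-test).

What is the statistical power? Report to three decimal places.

Standardized effect: d = |μ₁ − μ₀| / σ = |9.66 − 8.41| / 1.33 = 0.9398
Noncentrality parameter: δ = d·√n = 0.9398 × √11 = 3.1171
Critical value for a two-sided test at α = 0.05: z_{α/2} = 1.960.
Power = Φ(δ − 1.960) + Φ(−δ − 1.960) = Φ(1.157) + Φ(-5.077) = 0.8764 + 0.0000 = 0.8764.

Power ≈ 0.876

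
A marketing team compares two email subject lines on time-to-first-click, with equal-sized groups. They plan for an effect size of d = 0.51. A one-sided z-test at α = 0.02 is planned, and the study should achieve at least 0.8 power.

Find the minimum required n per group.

Set Φ(δ − 2.054) = 0.8; then δ − 2.054 = Φ⁻¹(0.8) = 0.842, giving δ = 2.895.
δ = d·√(n/2) ⇒ n = 2(δ/d)² = 2 × (2.895 / 0.51)² = 64.46.
Round up to the next whole unit.

n = 65 per group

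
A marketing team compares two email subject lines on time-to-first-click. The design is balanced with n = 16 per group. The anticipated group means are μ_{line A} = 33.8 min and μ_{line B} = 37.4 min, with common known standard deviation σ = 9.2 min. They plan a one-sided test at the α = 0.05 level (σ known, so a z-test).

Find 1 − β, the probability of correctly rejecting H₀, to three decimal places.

Standardized effect: d = |μ_{line A} − μ_{line B}| / σ = |33.8 − 37.4| / 9.2 = 0.3913
Noncentrality parameter: δ = d·√(n/2) = 0.3913 × √(16/2) = 1.1068
One-sided α = 0.05 → critical value z_{0.05} = 1.645.
Power = P(Z > 1.645 − δ) = Φ(-0.538) = 0.2953.

Power ≈ 0.295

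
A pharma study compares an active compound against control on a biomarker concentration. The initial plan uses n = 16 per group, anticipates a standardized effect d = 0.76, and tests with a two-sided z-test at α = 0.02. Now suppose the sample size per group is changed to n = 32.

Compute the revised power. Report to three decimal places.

With n = 32 per group: δ = d·√(n/2) = 0.76 × √(32/2) = 3.0400. Critical value z_{0.01} = 2.326.
Revised power = Φ(δ − 2.326) + Φ(−δ − 2.326) = Φ(0.714) + Φ(-5.366) = 0.7623 + 0.0000 = 0.7623.

Power ≈ 0.762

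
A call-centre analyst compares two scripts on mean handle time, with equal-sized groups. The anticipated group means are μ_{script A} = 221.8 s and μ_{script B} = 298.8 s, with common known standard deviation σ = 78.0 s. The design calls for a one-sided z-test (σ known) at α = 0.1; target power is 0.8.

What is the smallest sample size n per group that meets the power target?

Standardized effect: d = |μ_{script A} − μ_{script B}| / σ = |221.8 − 298.8| / 78.0 = 0.9872
For power 0.8 need Φ(δ − z_{0.1}) = 0.8, so δ = z_{0.1} + z_{0.20} = 1.282 + 0.842 = 2.123.
δ = d·√(n/2) ⇒ n = 2(δ/d)² = 2 × (2.123 / 0.9872)² = 9.25.
Rounding up, n = 10 per group.

n = 10 per group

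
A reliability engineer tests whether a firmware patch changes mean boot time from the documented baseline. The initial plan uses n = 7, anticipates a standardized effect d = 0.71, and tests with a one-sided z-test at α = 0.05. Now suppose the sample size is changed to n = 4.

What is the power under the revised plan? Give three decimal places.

With n = 4: δ = d·√n = 0.71 × √4 = 1.4200. Critical value z_{0.05} = 1.645.
Revised power = Φ(δ − 1.645) = Φ(-0.225) = 0.4110.

Power ≈ 0.411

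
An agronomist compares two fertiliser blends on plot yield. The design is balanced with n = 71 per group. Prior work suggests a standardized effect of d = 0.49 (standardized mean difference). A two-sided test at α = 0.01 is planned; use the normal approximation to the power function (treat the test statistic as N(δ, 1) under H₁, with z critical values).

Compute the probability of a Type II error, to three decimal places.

Noncentrality parameter: δ = d·√(n/2) = 0.49 × √(71/2) = 2.9195
Critical value for a two-sided test at α = 0.01: z_{α/2} = 2.576.
Power = Φ(δ − 2.576) + Φ(−δ − 2.576) = Φ(0.344) + Φ(-5.495) = 0.6345 + 0.0000 = 0.6345.
Type II error: β = 1 − power = 1 − 0.6345 = 0.3655.

β ≈ 0.366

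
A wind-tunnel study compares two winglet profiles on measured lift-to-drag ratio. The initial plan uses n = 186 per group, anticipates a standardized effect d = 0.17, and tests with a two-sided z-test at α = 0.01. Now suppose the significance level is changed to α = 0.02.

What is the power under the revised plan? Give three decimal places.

Power ≈ 0.246

δ = d·√(n/2) = 0.17 × √(186/2) = 1.6394 (unchanged). New critical value: z_{0.01} = 2.326.
Revised power = Φ(δ − 2.326) + Φ(−δ − 2.326) = Φ(-0.687) + Φ(-3.966) = 0.2461 + 0.0000 = 0.2461.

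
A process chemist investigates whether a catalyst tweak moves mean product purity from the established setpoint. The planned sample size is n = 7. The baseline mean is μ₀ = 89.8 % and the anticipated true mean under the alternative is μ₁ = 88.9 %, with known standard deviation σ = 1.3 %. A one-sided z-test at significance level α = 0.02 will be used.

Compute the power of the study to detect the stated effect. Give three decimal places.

Power ≈ 0.412

Standardized effect: d = |μ₁ − μ₀| / σ = |88.9 − 89.8| / 1.3 = 0.6923
Noncentrality parameter: δ = d·√n = 0.6923 × √7 = 1.8317
One-sided α = 0.02 → critical value z_{0.02} = 2.054.
Power = Φ(δ − 2.054) = Φ(-0.222) = 0.4121.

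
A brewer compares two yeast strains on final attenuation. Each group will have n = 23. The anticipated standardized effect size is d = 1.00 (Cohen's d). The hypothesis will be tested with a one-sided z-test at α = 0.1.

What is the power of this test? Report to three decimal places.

Power ≈ 0.983

Noncentrality parameter: δ = d·√(n/2) = 1.00 × √(23/2) = 3.3912
One-sided α = 0.1 → critical value z_{0.1} = 1.282.
Power = Φ(δ − 1.282) = Φ(2.110) = 0.9826.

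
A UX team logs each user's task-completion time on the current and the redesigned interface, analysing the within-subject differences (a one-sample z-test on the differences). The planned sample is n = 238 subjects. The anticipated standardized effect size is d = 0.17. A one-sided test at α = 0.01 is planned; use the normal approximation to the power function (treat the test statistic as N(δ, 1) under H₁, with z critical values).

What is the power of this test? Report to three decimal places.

Power ≈ 0.616

Noncentrality parameter: δ = d·√n = 0.17 × √238 = 2.6226
One-sided α = 0.01 → critical value z_{0.01} = 2.326.
Power = P(Z > 2.326 − δ) = Φ(0.296) = 0.6165.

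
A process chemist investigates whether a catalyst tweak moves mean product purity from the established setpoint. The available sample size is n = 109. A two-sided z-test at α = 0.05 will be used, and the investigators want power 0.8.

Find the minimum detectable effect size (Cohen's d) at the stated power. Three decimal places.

Required noncentrality: δ = z_{0.025} + z_{0.20} = 1.960 + 0.842 = 2.802.
(Lower-tail contribution to power is negligible for δ > 0.)
δ = d·√n ⇒ d = δ/√n = 2.802/√109 = 0.2683.

d ≈ 0.268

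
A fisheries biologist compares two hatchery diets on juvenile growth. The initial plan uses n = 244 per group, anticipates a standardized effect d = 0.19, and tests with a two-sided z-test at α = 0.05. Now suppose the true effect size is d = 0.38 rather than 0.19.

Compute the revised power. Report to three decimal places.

With d = 0.38: δ = d·√(n/2) = 0.38 × √(244/2) = 4.1972. Critical value z_{0.025} = 1.960.
Revised power = Φ(δ − 1.960) + Φ(−δ − 1.960) = Φ(2.237) + Φ(-6.157) = 0.9874 + 0.0000 = 0.9874.

Power ≈ 0.987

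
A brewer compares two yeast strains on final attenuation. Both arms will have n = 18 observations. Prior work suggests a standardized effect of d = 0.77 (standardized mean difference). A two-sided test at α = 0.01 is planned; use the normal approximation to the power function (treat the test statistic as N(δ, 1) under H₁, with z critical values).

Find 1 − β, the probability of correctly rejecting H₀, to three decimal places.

Power ≈ 0.395

Noncentrality parameter: δ = d·√(n/2) = 0.77 × √(18/2) = 2.3100
Critical value for a two-sided test at α = 0.01: z_{α/2} = 2.576.
Power = Φ(δ − 2.576) + Φ(−δ − 2.576) = Φ(-0.266) + Φ(-4.886) = 0.3952 + 0.0000 = 0.3952.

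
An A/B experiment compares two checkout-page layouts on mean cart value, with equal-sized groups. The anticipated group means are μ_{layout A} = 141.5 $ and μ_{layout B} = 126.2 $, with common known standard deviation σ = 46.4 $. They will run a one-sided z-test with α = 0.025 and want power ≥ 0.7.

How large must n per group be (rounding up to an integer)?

n = 114 per group

Standardized effect: d = |μ_{layout A} − μ_{layout B}| / σ = |141.5 − 126.2| / 46.4 = 0.3297
For power 0.7 need Φ(δ − z_{0.025}) = 0.7, so δ = z_{0.025} + z_{0.30} = 1.960 + 0.524 = 2.484.
δ = d·√(n/2) ⇒ n = 2(δ/d)² = 2 × (2.484 / 0.3297)² = 113.53.
Round up to the next whole unit.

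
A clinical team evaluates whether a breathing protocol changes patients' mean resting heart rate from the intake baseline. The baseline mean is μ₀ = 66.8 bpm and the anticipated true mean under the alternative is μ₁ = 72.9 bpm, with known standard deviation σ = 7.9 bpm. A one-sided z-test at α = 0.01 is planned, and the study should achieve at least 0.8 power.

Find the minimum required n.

n = 17

Standardized effect: d = |μ₁ − μ₀| / σ = |72.9 − 66.8| / 7.9 = 0.7722
Set Φ(δ − 2.326) = 0.8; then δ − 2.326 = Φ⁻¹(0.8) = 0.842, giving δ = 3.168.
δ = d·√n ⇒ n = (δ/d)² = (3.168 / 0.7722)² = 16.83.
Rounding up, n = 17.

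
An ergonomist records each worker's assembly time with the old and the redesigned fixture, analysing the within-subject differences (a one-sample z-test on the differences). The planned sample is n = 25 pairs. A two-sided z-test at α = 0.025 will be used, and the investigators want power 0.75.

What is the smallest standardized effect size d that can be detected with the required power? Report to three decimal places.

Required noncentrality: δ = z_{0.0125} + z_{0.25} = 2.241 + 0.674 = 2.916.
(Lower-tail contribution to power is negligible for δ > 0.)
δ = d·√n ⇒ d = δ/√n = 2.916/√25 = 0.5832.

d ≈ 0.583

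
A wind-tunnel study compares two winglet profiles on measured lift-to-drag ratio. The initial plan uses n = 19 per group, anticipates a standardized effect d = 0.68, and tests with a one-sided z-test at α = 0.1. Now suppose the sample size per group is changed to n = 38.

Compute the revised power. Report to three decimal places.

Power ≈ 0.954

With n = 38 per group: δ = d·√(n/2) = 0.68 × √(38/2) = 2.9641. Critical value z_{0.1} = 1.282.
Revised power = Φ(δ − 1.282) = Φ(1.682) = 0.9538.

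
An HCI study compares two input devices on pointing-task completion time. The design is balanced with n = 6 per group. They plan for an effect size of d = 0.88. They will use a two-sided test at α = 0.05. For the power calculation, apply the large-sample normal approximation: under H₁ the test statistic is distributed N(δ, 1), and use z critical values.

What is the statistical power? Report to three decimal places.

Noncentrality parameter: δ = d·√(n/2) = 0.88 × √(6/2) = 1.5242
Critical value for a two-sided test at α = 0.05: z_{α/2} = 1.960.
Power = Φ(δ − 1.960) + Φ(−δ − 1.960) = Φ(-0.436) + Φ(-3.484) = 0.3315 + 0.0002 = 0.3318.

Power ≈ 0.332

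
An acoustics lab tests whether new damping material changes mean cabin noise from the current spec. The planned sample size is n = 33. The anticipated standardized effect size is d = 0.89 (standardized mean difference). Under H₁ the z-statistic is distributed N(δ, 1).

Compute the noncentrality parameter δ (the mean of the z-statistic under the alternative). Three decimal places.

The noncentrality parameter scales effect size by the design's sample-size factor: δ = d·√n = 0.89 × √33 = 5.1127

δ ≈ 5.113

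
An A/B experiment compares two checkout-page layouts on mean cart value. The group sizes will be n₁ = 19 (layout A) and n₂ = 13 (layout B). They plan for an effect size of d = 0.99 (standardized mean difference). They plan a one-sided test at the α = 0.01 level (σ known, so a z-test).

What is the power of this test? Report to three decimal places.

Noncentrality parameter: δ = d / √(1/n₁ + 1/n₂) = 0.99 / √(1/19 + 1/13) = 2.7505
One-sided α = 0.01 → critical value z_{0.01} = 2.326.
Power = P(Z > 2.326 − δ) = Φ(0.424) = 0.6643.

Power ≈ 0.664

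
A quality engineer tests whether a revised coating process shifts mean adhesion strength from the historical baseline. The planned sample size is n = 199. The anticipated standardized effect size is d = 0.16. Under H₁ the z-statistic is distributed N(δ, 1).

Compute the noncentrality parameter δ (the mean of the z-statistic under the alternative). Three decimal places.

δ = d·√n = 0.16 × √199 = 2.2571

δ ≈ 2.257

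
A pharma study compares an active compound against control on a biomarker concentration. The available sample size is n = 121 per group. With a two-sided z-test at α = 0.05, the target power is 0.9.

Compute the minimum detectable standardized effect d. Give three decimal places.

d ≈ 0.417

Required noncentrality: δ = z_{0.025} + z_{0.10} = 1.960 + 1.282 = 3.242.
(The second rejection-region term Φ(−δ − z_{α/2}) is negligible and dropped.)
δ = d·√(n/2) ⇒ d = δ/√(n/2) = 3.242/√(121/2) = 0.4167.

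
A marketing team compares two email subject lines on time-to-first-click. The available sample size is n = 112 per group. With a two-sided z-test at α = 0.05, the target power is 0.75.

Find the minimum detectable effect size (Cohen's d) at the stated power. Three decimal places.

Required noncentrality: δ = z_{0.025} + z_{0.25} = 1.960 + 0.674 = 2.634.
(Lower-tail contribution to power is negligible for δ > 0.)
δ = d·√(n/2) ⇒ d = δ/√(n/2) = 2.634/√(112/2) = 0.3520.

d ≈ 0.352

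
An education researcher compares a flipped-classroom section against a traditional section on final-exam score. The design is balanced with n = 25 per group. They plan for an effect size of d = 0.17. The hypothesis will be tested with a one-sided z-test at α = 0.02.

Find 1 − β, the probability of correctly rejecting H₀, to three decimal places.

Noncentrality parameter: δ = d·√(n/2) = 0.17 × √(25/2) = 0.6010
Critical value for a one-sided test at α = 0.02: z_α = 2.054.
Power = P(Z > 2.054 − δ) = Φ(-1.453) = 0.0732.

Power ≈ 0.073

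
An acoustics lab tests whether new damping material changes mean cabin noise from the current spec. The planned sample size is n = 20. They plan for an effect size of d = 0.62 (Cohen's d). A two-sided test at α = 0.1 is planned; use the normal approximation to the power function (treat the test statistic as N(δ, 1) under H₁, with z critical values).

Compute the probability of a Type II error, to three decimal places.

β ≈ 0.130

Noncentrality parameter: δ = d·√n = 0.62 × √20 = 2.7727
Two-sided α = 0.1 → critical value z_{0.05} = 1.645.
Power = Φ(δ − 1.645) + Φ(−δ − 1.645) = Φ(1.128) + Φ(-4.418) = 0.8703 + 0.0000 = 0.8703.
Type II error: β = 1 − power = 1 − 0.8703 = 0.1297.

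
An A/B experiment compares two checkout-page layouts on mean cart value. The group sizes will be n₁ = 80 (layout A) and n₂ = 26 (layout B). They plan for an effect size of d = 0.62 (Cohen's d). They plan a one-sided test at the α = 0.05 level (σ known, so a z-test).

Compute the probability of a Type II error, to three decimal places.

β ≈ 0.135

Noncentrality parameter: δ = d / √(1/n₁ + 1/n₂) = 0.62 / √(1/80 + 1/26) = 2.7464
Critical value for a one-sided test at α = 0.05: z_α = 1.645.
Power = Φ(δ − 1.645) = Φ(1.102) = 0.8647.
Type II error: β = 1 − power = 1 − 0.8647 = 0.1353.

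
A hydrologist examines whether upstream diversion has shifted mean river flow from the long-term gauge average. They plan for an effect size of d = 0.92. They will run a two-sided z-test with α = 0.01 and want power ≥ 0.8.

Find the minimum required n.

n = 14

For power 0.8 need Φ(δ − z_{0.005}) = 0.8, so δ = z_{0.005} + z_{0.20} = 2.576 + 0.842 = 3.417.
(Ignoring the negligible lower-tail rejection probability gives the usual closed-form inversion.)
δ = d·√n ⇒ n = (δ/d)² = (3.417 / 0.92)² = 13.80.
Rounding up, n = 14.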